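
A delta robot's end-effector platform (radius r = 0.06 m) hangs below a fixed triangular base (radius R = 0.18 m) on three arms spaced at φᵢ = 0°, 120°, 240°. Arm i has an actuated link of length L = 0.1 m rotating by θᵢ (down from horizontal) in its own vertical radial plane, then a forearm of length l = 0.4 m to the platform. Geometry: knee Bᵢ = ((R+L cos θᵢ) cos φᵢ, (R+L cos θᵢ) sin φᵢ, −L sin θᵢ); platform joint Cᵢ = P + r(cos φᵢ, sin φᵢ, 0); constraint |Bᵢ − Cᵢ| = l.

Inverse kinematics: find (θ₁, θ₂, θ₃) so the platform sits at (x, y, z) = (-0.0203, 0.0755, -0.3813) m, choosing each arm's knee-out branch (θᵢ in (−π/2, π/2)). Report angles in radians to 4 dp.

φ1=0.0° → target in arm frame (-0.0203, 0.0755)
  A=0.1403, B=-0.3813, C=(l²−L²−A²−y'²−z²)/(2L)=-0.1039
  √(A²+B²)=0.4063;  θ1 = -1.2182+1.8293 ≈ 0.6111
rotate P by −φ2: (0.0755, -0.0202, -0.3813)
  A cos θ + B sin θ = C:  0.0445·cos θ + -0.3813·sin θ = 0.0111
  γ=atan2(-0.3813,0.0445)=-1.4547;  ψ=arccos(0.0290)=1.5418;  θ2=γ+ψ≈0.0871
arm 3 (φ=240.0°): x'=-0.0552, y'=-0.0553
  e−x'=0.1752;  (l²−L²−(e−x')²−y'²−z²)/2L = -0.1458
  √(A²+B²)=0.4196;  θ3 = -1.1400+1.9256 ≈ 0.7856

θ₁ = 0.6111, θ₂ = 0.0871, θ₃ = 0.7856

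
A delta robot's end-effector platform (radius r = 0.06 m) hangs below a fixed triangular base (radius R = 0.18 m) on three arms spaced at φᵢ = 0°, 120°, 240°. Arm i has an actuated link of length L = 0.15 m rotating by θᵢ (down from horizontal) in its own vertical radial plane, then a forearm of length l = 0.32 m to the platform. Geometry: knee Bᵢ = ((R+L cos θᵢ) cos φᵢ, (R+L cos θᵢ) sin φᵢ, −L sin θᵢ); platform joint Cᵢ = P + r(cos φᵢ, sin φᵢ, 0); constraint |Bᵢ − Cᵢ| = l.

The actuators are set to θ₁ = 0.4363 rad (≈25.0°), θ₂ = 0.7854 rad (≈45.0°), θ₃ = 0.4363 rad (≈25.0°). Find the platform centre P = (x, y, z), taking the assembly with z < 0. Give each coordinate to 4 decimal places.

centre 1 = (0.2559·cos0.0°, 0.2559·sin0.0°, -0.0634) = (0.2559, 0.0000, -0.0634)
centre 2 = (0.2261·cos120.0°, 0.2261·sin120.0°, -0.1061) = (-0.1130, 0.1958, -0.1061)
φ3=240.0°: virtual centre (-0.1280, -0.2217, -0.0634), radius l
subtract pairs → two planes through P
linear system: -0.7380x+0.3916y = -0.0072−-0.0854z; -0.7678x+-0.4433y = 0.0000−0.0000z
Cramer: x(z) = 0.0051-0.0603z;  y(z) = -0.0088+0.1044z
sphere 1 gives Az²+Bz+C=0 with A=1.0145, B=0.1552, C=-0.0354;  B²−4AC=0.1676;  roots -0.2782, 0.1253;  negative root z = -0.2782
x = 0.0218, y = -0.0378

(0.0218, -0.0378, -0.2782)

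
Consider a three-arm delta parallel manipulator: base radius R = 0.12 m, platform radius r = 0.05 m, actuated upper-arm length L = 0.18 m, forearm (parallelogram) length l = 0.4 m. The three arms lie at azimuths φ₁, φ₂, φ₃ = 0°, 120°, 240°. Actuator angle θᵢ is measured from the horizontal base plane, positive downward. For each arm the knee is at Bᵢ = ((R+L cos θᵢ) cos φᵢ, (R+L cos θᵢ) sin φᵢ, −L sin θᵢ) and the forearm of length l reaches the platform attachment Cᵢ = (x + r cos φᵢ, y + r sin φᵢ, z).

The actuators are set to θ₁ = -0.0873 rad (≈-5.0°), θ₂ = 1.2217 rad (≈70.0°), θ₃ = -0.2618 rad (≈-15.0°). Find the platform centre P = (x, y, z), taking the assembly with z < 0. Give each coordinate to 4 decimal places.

(0.1079, -0.2288, -0.2803)

φ1=0.0°: virtual centre (0.2493, 0.0000, 0.0157), radius l
φ2=120.0°: virtual centre (-0.0658, 0.1139, -0.1691), radius l
φ3=240.0°: virtual centre (-0.1219, -0.2112, 0.0466), radius l
eliminate P² terms by subtracting sphere 1 from 2 and 3
plane₁₂: -0.6302x+0.2279y+-0.3697z = -0.0165
Cramer: x(z) = 0.0164-0.3263z;  y(z) = -0.0270+0.7199z
sphere 1 gives Az²+Bz+C=0 with A=1.6247, B=0.0817, C=-0.1048;  B²−4AC=0.6875;  roots -0.2803, 0.2300;  negative root z = -0.2803
x = 0.1079, y = -0.2288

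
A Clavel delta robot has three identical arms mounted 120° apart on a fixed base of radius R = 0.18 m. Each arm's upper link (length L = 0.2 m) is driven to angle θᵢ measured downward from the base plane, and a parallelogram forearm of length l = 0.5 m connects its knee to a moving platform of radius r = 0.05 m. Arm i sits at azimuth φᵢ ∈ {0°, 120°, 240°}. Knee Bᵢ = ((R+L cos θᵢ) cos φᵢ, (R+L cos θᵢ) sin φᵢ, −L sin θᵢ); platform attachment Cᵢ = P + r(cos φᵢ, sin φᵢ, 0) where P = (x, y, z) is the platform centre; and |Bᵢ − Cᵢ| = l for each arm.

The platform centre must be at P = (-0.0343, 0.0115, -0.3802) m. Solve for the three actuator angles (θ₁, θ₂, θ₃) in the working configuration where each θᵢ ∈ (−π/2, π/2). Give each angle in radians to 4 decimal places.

rotate P by −φ1: (-0.0343, 0.0115, -0.3802)
  A cos θ + B sin θ = C:  0.1643·cos θ + -0.3802·sin θ = 0.0958
  θ1 = atan2(B,A) + arccos(C/0.4142) = 0.1745
φ2=120.0° → target in arm frame (0.0271, 0.0240)
  A=0.1029, B=-0.3802, C=(l²−L²−A²−y'²−z²)/(2L)=0.1357
  γ=atan2(-0.3802,0.1029)=-1.3065;  ψ=arccos(0.3446)=1.2190;  θ2=γ+ψ≈-0.0875
rotate P by −φ3: (0.0072, -0.0355, -0.3802)
  e−x'=0.1228;  (l²−L²−(e−x')²−y'²−z²)/2L = 0.1228
  √(A²+B²)=0.3995;  θ3 = -1.2584+1.2585 ≈ 0.0001

θ₁ = 0.1745, θ₂ = -0.0875, θ₃ = 0.0001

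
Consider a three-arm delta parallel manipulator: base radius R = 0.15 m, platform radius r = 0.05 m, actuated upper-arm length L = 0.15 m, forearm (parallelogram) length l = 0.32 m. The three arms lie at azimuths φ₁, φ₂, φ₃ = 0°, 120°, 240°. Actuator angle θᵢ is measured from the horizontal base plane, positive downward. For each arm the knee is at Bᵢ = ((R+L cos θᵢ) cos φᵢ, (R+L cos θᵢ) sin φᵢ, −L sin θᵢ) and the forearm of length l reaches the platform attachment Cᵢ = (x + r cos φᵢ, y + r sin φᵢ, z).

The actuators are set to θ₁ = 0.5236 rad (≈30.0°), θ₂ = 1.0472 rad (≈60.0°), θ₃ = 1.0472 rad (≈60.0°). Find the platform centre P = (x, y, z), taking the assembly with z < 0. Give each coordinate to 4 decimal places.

φ1=0.0°: virtual centre (0.2299, 0.0000, -0.0750), radius l
φ2=120.0°: virtual centre (-0.0875, 0.1516, -0.1299), radius l
φ3=240.0°: virtual centre (-0.0875, -0.1516, -0.1299), radius l
subtract pairs → two planes through P
[-0.6348 0.3031 -0.1098]·P = -0.0110;  [-0.6348 -0.3031 -0.1098]·P = -0.0110
det = 0.3848;  x = 0.0173+-0.1730z,  y = 0.0000+0.0000z
sphere 1 gives Az²+Bz+C=0 with A=1.0299, B=0.2236, C=-0.0516;  B²−4AC=0.2624;  roots -0.3572, 0.1402;  negative root z = -0.3572
x = 0.0791, y = 0.0000

(0.0791, 0.0000, -0.3572)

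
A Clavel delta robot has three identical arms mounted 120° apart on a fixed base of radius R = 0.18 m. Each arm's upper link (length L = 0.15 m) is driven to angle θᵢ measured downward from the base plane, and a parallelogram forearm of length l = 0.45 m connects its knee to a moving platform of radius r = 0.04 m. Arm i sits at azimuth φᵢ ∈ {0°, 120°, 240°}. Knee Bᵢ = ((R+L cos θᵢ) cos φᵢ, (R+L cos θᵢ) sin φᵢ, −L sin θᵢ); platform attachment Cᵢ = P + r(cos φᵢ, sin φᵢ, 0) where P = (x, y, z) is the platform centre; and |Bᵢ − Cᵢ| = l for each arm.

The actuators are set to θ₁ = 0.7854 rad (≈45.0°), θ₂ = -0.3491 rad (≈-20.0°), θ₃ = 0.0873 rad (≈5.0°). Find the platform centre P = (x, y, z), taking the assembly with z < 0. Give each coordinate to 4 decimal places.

arm 1 at φ=0.0°: (R−r)+L cos θ1 = 0.2461;  centre 1 = (0.2461, 0.0000, -0.1061)
centre 2 = (0.2810·cos120.0°, 0.2810·sin120.0°, 0.0513) = (-0.1405, 0.2433, 0.0513)
arm 3 at φ=240.0°: (R−r)+L cos θ3 = 0.2894;  centre 3 = (-0.1447, -0.2507, -0.0131)
subtract pairs → two planes through P
plane₁₂: -0.7731x+0.4866y+0.3147z = 0.0098
det = 0.7679;  x = -0.0141+0.3233z,  y = -0.0023+-0.1331z
sphere 1 gives Az²+Bz+C=0 with A=1.1223, B=0.0445, C=-0.1236;  B²−4AC=0.5567;  roots -0.3523, 0.3126;  negative root z = -0.3523
x = -0.1280, y = 0.0446

(-0.1280, 0.0446, -0.3523)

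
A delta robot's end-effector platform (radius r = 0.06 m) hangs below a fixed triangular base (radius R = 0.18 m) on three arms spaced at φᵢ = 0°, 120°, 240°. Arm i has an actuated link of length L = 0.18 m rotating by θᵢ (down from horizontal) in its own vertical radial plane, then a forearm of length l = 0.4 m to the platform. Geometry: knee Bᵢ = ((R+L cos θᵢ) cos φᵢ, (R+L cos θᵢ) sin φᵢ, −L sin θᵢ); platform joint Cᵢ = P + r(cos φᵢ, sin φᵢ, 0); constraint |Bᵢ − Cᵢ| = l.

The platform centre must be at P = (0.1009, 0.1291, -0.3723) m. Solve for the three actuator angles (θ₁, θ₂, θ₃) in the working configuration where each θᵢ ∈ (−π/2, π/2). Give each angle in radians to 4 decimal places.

arm 1 (φ=0.0°): x'=0.1009, y'=0.1291
  e−x'=0.0191;  (l²−L²−(e−x')²−y'²−z²)/2L = -0.0779
  γ=atan2(-0.3723,0.0191)=-1.5195;  ψ=arccos(-0.2089)=1.7813;  θ1=γ+ψ≈0.2617
arm 2 (φ=120.0°): x'=0.0614, y'=-0.1519
  e−x'=0.0586;  (l²−L²−(e−x')²−y'²−z²)/2L = -0.1042
  √(A²+B²)=0.3769;  θ2 = -1.4146+1.8511 ≈ 0.4365
φ3=240.0° → target in arm frame (-0.1623, 0.0228)
  A cos θ + B sin θ = C:  0.2823·cos θ + -0.3723·sin θ = -0.2533
  γ=atan2(-0.3723,0.2823)=-0.9221;  ψ=arccos(-0.5422)=2.1439;  θ3=γ+ψ≈1.2218

θ₁ = 0.2617, θ₂ = 0.4365, θ₃ = 1.2218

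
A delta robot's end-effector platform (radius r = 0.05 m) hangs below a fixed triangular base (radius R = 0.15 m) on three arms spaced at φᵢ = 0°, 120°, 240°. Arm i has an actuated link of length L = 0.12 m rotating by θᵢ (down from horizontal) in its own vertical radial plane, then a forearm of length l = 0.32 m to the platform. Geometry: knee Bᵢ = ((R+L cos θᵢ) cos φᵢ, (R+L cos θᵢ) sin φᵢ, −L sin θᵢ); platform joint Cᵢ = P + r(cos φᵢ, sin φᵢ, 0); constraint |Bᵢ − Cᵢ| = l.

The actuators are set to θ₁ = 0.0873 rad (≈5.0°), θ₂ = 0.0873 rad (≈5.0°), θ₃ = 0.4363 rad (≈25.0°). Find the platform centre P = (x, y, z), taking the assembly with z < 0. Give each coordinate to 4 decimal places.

arm 1 at φ=0.0°: ρ1 = 0.2195;  S1 = (0.2195, 0.0000, -0.0105)
S2 = (0.2195·cos120.0°, 0.2195·sin120.0°, -0.0105) = (-0.1098, 0.1901, -0.0105)
arm 3 at φ=240.0°: ρ3 = 0.2088;  S3 = (-0.1044, -0.1808, -0.0507)
|S₂|²−|S₁|² = 0.0000;  |S₃|²−|S₁|² = -0.0022
[-0.6586 0.3803 0.0000]·P = 0.0000;  [-0.6478 -0.3616 -0.0805]·P = -0.0022
det = 0.4845;  x = 0.0017+-0.0632z,  y = 0.0029+-0.1094z
quadratic in z: (1.0160)z²+(0.0478)z+(-0.0548)=0, √Δ=0.4744 → z ∈ {-0.2570, 0.2100}; z = -0.2570 (taking z<0)
x = 0.0179, y = 0.0311

(0.0179, 0.0311, -0.2570)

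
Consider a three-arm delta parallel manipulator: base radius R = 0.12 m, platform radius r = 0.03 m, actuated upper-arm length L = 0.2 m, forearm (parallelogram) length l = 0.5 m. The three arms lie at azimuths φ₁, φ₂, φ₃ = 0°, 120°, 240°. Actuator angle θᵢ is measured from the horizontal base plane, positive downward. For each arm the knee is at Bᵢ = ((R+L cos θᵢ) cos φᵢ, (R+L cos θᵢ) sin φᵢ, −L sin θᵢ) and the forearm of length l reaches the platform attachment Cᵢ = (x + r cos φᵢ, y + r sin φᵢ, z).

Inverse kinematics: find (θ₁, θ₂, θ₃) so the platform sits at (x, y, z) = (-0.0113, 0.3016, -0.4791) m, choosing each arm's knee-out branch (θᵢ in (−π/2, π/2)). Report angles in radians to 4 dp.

θ₁ = 0.8727, θ₂ = -0.0002, θ₃ = 1.3962

φ1=0.0° → target in arm frame (-0.0113, 0.3016)
  A cos θ + B sin θ = C:  0.1013·cos θ + -0.4791·sin θ = -0.3019
  √(A²+B²)=0.4897;  θ1 = -1.3624+2.2351 ≈ 0.8727
φ2=120.0° → target in arm frame (0.2668, -0.1410)
  e−x'=-0.1768;  (l²−L²−(e−x')²−y'²−z²)/2L = -0.1767
  γ=atan2(-0.4791,-0.1768)=-1.9244;  ψ=arccos(-0.3461)=1.9242;  θ2=γ+ψ≈-0.0002
arm 3 (φ=240.0°): x'=-0.2555, y'=-0.1606
  A=0.3455, B=-0.4791, C=(l²−L²−A²−y'²−z²)/(2L)=-0.4118
  γ=atan2(-0.4791,0.3455)=-0.9460;  ψ=arccos(-0.6971)=2.3422;  θ3=γ+ψ≈1.3962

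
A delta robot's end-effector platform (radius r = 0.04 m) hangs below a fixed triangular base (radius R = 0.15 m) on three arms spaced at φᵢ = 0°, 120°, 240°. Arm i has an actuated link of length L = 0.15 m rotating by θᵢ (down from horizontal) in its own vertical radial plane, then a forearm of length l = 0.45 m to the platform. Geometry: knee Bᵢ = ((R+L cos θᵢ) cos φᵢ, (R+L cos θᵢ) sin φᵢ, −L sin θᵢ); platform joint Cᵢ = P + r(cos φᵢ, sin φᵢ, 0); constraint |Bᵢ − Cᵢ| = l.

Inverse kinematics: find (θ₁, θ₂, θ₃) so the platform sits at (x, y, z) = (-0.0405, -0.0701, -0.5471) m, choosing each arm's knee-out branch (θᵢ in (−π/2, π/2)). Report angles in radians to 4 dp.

rotate P by −φ1: (-0.0405, -0.0701, -0.5471)
  A=0.1505, B=-0.5471, C=(l²−L²−A²−y'²−z²)/(2L)=-0.4896
  √(A²+B²)=0.5674;  θ1 = -1.3023+2.6117 ≈ 1.3094
rotate P by −φ2: (-0.0405, 0.0701, -0.5471)
  A=0.1505, B=-0.5471, C=(l²−L²−A²−y'²−z²)/(2L)=-0.4896
  γ=atan2(-0.5471,0.1505)=-1.3024;  ψ=arccos(-0.8628)=2.6116;  θ2=γ+ψ≈1.3092
φ3=240.0° → target in arm frame (0.0810, 0.0000)
  A=0.0290, B=-0.5471, C=(l²−L²−A²−y'²−z²)/(2L)=-0.4005
  γ=atan2(-0.5471,0.0290)=-1.5178;  ψ=arccos(-0.7311)=2.3907;  θ3=γ+ψ≈0.8729

θ₁ = 1.3094, θ₂ = 1.3092, θ₃ = 0.8729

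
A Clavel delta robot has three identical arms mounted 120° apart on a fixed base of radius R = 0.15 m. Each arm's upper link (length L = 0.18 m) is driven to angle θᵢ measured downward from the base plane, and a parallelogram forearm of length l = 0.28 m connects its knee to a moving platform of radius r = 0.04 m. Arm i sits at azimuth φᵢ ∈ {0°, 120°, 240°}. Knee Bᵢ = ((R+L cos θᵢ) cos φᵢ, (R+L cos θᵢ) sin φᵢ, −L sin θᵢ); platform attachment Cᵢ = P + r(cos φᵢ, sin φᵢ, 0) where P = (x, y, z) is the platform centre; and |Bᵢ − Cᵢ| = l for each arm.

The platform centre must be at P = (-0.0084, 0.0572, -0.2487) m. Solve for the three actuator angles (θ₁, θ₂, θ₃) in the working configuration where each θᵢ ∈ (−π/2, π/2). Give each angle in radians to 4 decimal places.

arm 1 (φ=0.0°): x'=-0.0084, y'=0.0572
  e−x'=0.1184;  (l²−L²−(e−x')²−y'²−z²)/2L = -0.0921
  γ=atan2(-0.2487,0.1184)=-1.1265;  ψ=arccos(-0.3342)=1.9116;  θ1=γ+ψ≈0.7851
rotate P by −φ2: (0.0537, -0.0213, -0.2487)
  e−x'=0.0563;  (l²−L²−(e−x')²−y'²−z²)/2L = -0.0541
  γ=atan2(-0.2487,0.0563)=-1.3483;  ψ=arccos(-0.2121)=1.7845;  θ2=γ+ψ≈0.4362
rotate P by −φ3: (-0.0453, -0.0359, -0.2487)
  e−x'=0.1553;  (l²−L²−(e−x')²−y'²−z²)/2L = -0.1146
  θ3 = atan2(B,A) + arccos(C/0.2932) = 0.9600

θ₁ = 0.7851, θ₂ = 0.4362, θ₃ = 0.9600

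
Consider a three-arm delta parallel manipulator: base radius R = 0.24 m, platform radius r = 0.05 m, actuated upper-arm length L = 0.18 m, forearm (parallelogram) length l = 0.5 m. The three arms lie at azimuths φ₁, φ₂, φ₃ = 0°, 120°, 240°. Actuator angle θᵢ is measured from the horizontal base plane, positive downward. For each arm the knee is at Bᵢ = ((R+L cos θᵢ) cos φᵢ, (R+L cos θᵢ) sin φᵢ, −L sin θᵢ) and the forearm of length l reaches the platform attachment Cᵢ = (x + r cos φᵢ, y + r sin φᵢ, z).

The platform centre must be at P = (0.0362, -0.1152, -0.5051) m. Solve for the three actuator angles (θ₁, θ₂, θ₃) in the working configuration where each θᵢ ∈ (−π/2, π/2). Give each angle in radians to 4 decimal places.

rotate P by −φ1: (0.0362, -0.1152, -0.5051)
  A cos θ + B sin θ = C:  0.1538·cos θ + -0.5051·sin θ = -0.2068
  γ=atan2(-0.5051,0.1538)=-1.2752;  ψ=arccos(-0.3917)=1.9733;  θ1=γ+ψ≈0.6980
rotate P by −φ2: (-0.1179, 0.0262, -0.5051)
  A cos θ + B sin θ = C:  0.3079·cos θ + -0.5051·sin θ = -0.3694
  √(A²+B²)=0.5915;  θ2 = -1.0234+2.2453 ≈ 1.2219
φ3=240.0° → target in arm frame (0.0817, 0.0890)
  A=0.1083, B=-0.5051, C=(l²−L²−A²−y'²−z²)/(2L)=-0.1588
  γ=atan2(-0.5051,0.1083)=-1.3595;  ψ=arccos(-0.3074)=1.8833;  θ3=γ+ψ≈0.5238

θ₁ = 0.6980, θ₂ = 1.2219, θ₃ = 0.5238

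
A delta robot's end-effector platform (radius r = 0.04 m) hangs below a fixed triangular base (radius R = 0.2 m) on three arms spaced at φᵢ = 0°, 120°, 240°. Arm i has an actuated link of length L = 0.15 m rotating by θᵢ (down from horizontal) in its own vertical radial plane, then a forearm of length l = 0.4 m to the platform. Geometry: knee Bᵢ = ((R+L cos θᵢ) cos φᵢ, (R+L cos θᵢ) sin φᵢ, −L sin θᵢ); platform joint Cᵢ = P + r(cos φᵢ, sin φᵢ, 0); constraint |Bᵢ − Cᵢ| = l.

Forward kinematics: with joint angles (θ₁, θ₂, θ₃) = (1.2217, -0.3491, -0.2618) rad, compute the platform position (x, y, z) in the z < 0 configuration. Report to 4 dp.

(-0.1717, 0.0055, -0.2561)

S1 = (0.2113·cos0.0°, 0.2113·sin0.0°, -0.1410) = (0.2113, 0.0000, -0.1410)
S2 = (0.3010·cos120.0°, 0.3010·sin120.0°, 0.0513) = (-0.1505, 0.2606, 0.0513)
arm 3 at φ=240.0°: ρ3 = 0.3049;  S3 = (-0.1524, -0.2640, 0.0388)
eliminate P² terms by subtracting sphere 1 from 2 and 3
[-0.7236 0.5213 0.3845]·P = 0.0287;  [-0.7275 -0.5281 0.3596]·P = 0.0299
det = 0.7613;  x = -0.0404+0.5129z,  y = -0.0010+-0.0257z
quadratic in z: (1.2637)z²+(0.0238)z+(-0.0768)=0, √Δ=0.6234 → z ∈ {-0.2561, 0.2373}; z = -0.2561 (taking z<0)
x = -0.1717, y = 0.0055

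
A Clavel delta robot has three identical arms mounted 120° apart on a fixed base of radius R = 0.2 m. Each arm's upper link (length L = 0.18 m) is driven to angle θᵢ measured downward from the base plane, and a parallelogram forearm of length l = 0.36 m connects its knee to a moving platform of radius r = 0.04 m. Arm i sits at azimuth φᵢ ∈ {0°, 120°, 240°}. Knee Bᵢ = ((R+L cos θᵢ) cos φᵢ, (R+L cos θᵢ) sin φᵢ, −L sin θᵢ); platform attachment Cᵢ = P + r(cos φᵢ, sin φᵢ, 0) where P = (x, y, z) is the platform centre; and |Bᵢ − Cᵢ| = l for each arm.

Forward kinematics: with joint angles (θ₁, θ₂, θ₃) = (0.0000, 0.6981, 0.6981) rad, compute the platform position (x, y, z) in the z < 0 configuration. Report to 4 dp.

arm 1 at φ=0.0°: ρ1 = 0.3400;  O1 = (0.3400, 0.0000, 0.0000)
O2 = (0.2979·cos120.0°, 0.2979·sin120.0°, -0.1157) = (-0.1489, 0.2580, -0.1157)
φ3=240.0°: virtual centre (-0.1489, -0.2580, -0.1157), radius l
eliminate P² terms by subtracting sphere 1 from 2 and 3
linear system: -0.9779x+0.5160y = -0.0135−-0.2314z; -0.9779x+-0.5160y = -0.0135−-0.2314z
Cramer: x(z) = 0.0138-0.2366z;  y(z) = 0.0000+0.0000z
sphere 1 gives Az²+Bz+C=0 with A=1.0560, B=0.1544, C=-0.0232;  B²−4AC=0.1217;  roots -0.2383, 0.0921;  negative root z = -0.2383
x = 0.0702, y = 0.0000

(0.0702, 0.0000, -0.2383)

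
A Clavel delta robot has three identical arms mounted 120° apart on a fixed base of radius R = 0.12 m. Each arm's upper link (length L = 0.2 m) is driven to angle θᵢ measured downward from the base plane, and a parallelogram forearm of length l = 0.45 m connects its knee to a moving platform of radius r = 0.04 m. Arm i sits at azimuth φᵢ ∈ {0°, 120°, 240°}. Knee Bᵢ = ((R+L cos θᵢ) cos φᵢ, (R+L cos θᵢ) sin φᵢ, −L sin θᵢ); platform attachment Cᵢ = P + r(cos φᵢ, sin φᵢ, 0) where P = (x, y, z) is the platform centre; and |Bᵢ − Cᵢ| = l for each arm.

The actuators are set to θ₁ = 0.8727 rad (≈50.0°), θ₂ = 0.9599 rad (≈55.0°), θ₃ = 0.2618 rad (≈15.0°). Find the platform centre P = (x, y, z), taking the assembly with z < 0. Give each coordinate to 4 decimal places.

O1 = (0.2086·cos0.0°, 0.2086·sin0.0°, -0.1532) = (0.2086, 0.0000, -0.1532)
φ2=120.0°: virtual centre (-0.0974, 0.1686, -0.1638), radius l
arm 3 at φ=240.0°: ρ3 = 0.2732;  O3 = (-0.1366, -0.2366, -0.0518)
subtract pairs → two planes through P
plane₁₂: -0.6118x+0.3373y+-0.0212z = -0.0022
Cramer: x(z) = -0.0047+0.1118z;  y(z) = -0.0150+0.2657z
sphere 1 gives Az²+Bz+C=0 with A=1.0831, B=0.2508, C=-0.1333;  B²−4AC=0.6405;  roots -0.4852, 0.2537;  negative root z = -0.4852
x = -0.0589, y = -0.1440

(-0.0589, -0.1440, -0.4852)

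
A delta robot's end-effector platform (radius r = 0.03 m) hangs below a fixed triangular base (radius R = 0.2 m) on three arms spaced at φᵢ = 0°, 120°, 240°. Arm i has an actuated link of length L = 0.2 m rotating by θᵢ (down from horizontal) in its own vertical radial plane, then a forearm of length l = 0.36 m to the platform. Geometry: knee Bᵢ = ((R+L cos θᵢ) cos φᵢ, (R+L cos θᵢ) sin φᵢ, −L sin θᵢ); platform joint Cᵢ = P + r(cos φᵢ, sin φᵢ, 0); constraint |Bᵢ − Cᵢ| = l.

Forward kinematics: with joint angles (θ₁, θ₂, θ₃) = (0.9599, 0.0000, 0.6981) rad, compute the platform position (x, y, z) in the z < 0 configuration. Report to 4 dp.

(-0.0671, 0.0566, -0.2147)

φ1=0.0°: virtual centre (0.2847, 0.0000, -0.1638), radius l
centre 2 = (0.3700·cos120.0°, 0.3700·sin120.0°, 0.0000) = (-0.1850, 0.3204, 0.0000)
centre 3 = (0.3232·cos240.0°, 0.3232·sin240.0°, -0.1286) = (-0.1616, -0.2799, -0.1286)
|centre ₂|²−|centre ₁|² = 0.0290;  |centre ₃|²−|centre ₁|² = 0.0131
[-0.9394 0.6409 0.3277]·P = 0.0290;  [-0.8927 -0.5598 0.0705]·P = 0.0131
det = 1.0980;  x = -0.0224+0.2082z,  y = 0.0124+-0.2060z
sphere 1 gives Az²+Bz+C=0 with A=1.0858, B=0.1946, C=-0.0083;  B²−4AC=0.0738;  roots -0.2147, 0.0355;  negative root z = -0.2147
x = -0.0671, y = 0.0566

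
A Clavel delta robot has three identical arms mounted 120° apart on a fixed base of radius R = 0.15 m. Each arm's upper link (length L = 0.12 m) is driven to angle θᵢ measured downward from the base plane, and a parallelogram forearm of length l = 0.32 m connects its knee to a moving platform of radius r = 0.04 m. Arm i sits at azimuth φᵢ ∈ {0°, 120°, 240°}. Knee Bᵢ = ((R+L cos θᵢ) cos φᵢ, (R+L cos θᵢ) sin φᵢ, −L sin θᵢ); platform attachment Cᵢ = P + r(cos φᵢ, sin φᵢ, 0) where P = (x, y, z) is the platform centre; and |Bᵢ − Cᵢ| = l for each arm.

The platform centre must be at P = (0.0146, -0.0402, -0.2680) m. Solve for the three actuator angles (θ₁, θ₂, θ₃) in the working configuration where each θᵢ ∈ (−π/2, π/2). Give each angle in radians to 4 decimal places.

θ₁ = 0.2619, θ₂ = 0.6113, θ₃ = 0.1749

arm 1 (φ=0.0°): x'=0.0146, y'=-0.0402
  A=0.0954, B=-0.2680, C=(l²−L²−A²−y'²−z²)/(2L)=0.0227
  θ1 = atan2(B,A) + arccos(C/0.2845) = 0.2619
φ2=120.0° → target in arm frame (-0.0421, 0.0075)
  A=0.1521, B=-0.2680, C=(l²−L²−A²−y'²−z²)/(2L)=-0.0292
  γ=atan2(-0.2680,0.1521)=-1.0545;  ψ=arccos(-0.0949)=1.6658;  θ2=γ+ψ≈0.6113
rotate P by −φ3: (0.0275, 0.0327, -0.2680)
  e−x'=0.0825;  (l²−L²−(e−x')²−y'²−z²)/2L = 0.0346
  √(A²+B²)=0.2804;  θ3 = -1.2722+1.4471 ≈ 0.1749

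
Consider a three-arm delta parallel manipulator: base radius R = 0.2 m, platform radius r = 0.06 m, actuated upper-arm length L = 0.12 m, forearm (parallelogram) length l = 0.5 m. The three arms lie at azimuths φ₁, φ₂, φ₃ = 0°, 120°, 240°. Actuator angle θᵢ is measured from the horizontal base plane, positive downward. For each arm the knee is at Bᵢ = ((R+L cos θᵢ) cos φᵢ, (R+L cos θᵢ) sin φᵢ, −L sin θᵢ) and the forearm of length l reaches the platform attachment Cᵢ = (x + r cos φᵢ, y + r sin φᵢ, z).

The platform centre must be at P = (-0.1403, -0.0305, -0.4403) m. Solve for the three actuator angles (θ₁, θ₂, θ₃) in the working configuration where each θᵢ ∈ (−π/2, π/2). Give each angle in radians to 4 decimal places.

θ₁ = 0.8731, θ₂ = 0.0876, θ₃ = -0.1740

φ1=0.0° → target in arm frame (-0.1403, -0.0305)
  A cos θ + B sin θ = C:  0.2803·cos θ + -0.4403·sin θ = -0.1573
  √(A²+B²)=0.5220;  θ1 = -1.0039+1.8770 ≈ 0.8731
arm 2 (φ=120.0°): x'=0.0437, y'=0.1368
  A cos θ + B sin θ = C:  0.0963·cos θ + -0.4403·sin θ = 0.0574
  √(A²+B²)=0.4507;  θ2 = -1.3556+1.4432 ≈ 0.0876
rotate P by −φ3: (0.0966, -0.1063, -0.4403)
  A cos θ + B sin θ = C:  0.0434·cos θ + -0.4403·sin θ = 0.1190
  θ3 = atan2(B,A) + arccos(C/0.4424) = -0.1740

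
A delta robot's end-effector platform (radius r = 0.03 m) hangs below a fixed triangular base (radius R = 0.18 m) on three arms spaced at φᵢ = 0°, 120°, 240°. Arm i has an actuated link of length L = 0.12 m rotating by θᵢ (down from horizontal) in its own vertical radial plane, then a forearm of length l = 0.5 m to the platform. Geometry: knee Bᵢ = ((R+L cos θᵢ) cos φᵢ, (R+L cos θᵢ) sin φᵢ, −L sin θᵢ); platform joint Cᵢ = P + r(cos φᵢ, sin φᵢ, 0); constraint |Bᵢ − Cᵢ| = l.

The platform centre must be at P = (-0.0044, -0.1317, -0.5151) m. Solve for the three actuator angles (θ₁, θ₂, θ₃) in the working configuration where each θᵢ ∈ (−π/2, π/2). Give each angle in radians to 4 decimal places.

θ₁ = 0.8729, θ₂ = 1.3090, θ₃ = 0.3494

rotate P by −φ1: (-0.0044, -0.1317, -0.5151)
  A cos θ + B sin θ = C:  0.1544·cos θ + -0.5151·sin θ = -0.2955
  γ=atan2(-0.5151,0.1544)=-1.2796;  ψ=arccos(-0.5495)=2.1525;  θ1=γ+ψ≈0.8729
arm 2 (φ=120.0°): x'=-0.1119, y'=0.0697
  e−x'=0.2619;  (l²−L²−(e−x')²−y'²−z²)/2L = -0.4298
  γ=atan2(-0.5151,0.2619)=-1.1005;  ψ=arccos(-0.7438)=2.4095;  θ2=γ+ψ≈1.3090
rotate P by −φ3: (0.1163, 0.0620, -0.5151)
  A cos θ + B sin θ = C:  0.0337·cos θ + -0.5151·sin θ = -0.1446
  γ=atan2(-0.5151,0.0337)=-1.5054;  ψ=arccos(-0.2802)=1.8548;  θ3=γ+ψ≈0.3494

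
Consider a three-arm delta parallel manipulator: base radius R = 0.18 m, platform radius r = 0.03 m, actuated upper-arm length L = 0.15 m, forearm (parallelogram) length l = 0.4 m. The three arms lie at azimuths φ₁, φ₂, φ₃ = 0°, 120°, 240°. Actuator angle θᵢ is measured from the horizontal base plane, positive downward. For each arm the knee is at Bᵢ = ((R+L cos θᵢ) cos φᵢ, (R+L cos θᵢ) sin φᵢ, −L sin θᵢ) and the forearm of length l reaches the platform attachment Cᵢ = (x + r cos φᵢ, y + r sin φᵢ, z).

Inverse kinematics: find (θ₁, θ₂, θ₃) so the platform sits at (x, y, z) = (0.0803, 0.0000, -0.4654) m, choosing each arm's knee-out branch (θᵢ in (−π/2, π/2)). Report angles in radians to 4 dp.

θ₁ = 0.7855, θ₂ = 1.3089, θ₃ = 1.3089

arm 1 (φ=0.0°): x'=0.0803, y'=0.0000
  e−x'=0.0697;  (l²−L²−(e−x')²−y'²−z²)/2L = -0.2799
  γ=atan2(-0.4654,0.0697)=-1.4221;  ψ=arccos(-0.5947)=2.2077;  θ1=γ+ψ≈0.7855
φ2=120.0° → target in arm frame (-0.0401, -0.0695)
  e−x'=0.1901;  (l²−L²−(e−x')²−y'²−z²)/2L = -0.4003
  √(A²+B²)=0.5027;  θ2 = -1.1829+2.4918 ≈ 1.3089
φ3=240.0° → target in arm frame (-0.0402, 0.0695)
  A=0.1902, B=-0.4654, C=(l²−L²−A²−y'²−z²)/(2L)=-0.4003
  √(A²+B²)=0.5027;  θ3 = -1.1829+2.4918 ≈ 1.3089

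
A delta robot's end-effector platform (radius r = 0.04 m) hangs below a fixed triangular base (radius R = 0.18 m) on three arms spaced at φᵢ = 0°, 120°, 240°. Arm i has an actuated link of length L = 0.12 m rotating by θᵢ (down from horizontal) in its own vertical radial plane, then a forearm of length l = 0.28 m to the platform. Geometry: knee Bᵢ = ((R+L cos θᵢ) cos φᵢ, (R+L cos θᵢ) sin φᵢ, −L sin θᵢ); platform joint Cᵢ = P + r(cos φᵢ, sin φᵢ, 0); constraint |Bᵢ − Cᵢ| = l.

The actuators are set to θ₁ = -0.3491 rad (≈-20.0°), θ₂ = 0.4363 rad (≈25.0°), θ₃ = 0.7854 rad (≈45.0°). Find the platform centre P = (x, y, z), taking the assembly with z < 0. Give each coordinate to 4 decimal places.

φ1=0.0°: virtual centre (0.2528, 0.0000, 0.0410), radius l
centre 2 = (0.2488·cos120.0°, 0.2488·sin120.0°, -0.0507) = (-0.1244, 0.2154, -0.0507)
φ3=240.0°: virtual centre (-0.1124, -0.1947, -0.0849), radius l
eliminate P² terms by subtracting sphere 1 from 2 and 3
plane₁₂: -0.7543x+0.4309y+-0.1835z = -0.0011
Cramer: x(z) = 0.0063-0.2958z;  y(z) = 0.0083-0.0919z
quadratic in z: (1.0959)z²+(0.0622)z+(-0.0159)=0, √Δ=0.2711 → z ∈ {-0.1520, 0.0953}; z = -0.1520 (taking z<0)
x = 0.0512, y = 0.0223

(0.0512, 0.0223, -0.1520)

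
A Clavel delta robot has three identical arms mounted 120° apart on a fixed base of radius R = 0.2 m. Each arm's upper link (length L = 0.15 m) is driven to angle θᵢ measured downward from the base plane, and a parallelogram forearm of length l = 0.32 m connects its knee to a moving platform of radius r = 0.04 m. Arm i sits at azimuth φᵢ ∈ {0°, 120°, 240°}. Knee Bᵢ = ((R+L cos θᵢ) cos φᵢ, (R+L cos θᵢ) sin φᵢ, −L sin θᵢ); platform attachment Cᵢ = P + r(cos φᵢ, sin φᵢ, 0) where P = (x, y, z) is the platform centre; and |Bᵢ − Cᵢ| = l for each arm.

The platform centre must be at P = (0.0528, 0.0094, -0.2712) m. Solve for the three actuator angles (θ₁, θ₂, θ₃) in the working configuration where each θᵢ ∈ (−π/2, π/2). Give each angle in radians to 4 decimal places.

θ₁ = 0.4362, θ₂ = 0.8729, θ₃ = 0.9600

arm 1 (φ=0.0°): x'=0.0528, y'=0.0094
  e−x'=0.1072;  (l²−L²−(e−x')²−y'²−z²)/2L = -0.0174
  θ1 = atan2(B,A) + arccos(C/0.2916) = 0.4362
rotate P by −φ2: (-0.0183, -0.0504, -0.2712)
  A=0.1783, B=-0.2712, C=(l²−L²−A²−y'²−z²)/(2L)=-0.0932
  √(A²+B²)=0.3245;  θ2 = -0.9893+1.8622 ≈ 0.8729
rotate P by −φ3: (-0.0345, 0.0410, -0.2712)
  A cos θ + B sin θ = C:  0.1945·cos θ + -0.2712·sin θ = -0.1106
  θ3 = atan2(B,A) + arccos(C/0.3338) = 0.9600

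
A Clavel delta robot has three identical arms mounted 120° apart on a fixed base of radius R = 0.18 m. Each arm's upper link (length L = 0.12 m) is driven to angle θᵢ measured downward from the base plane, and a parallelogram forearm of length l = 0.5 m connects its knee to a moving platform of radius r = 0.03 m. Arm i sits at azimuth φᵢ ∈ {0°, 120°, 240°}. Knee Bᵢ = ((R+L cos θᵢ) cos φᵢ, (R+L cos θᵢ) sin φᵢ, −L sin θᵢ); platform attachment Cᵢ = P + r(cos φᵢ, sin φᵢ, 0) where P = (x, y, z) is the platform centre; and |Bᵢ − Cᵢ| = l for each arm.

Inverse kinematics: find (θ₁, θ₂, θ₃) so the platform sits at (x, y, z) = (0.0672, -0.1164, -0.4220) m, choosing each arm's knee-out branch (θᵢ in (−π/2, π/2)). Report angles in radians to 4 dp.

θ₁ = -0.1741, θ₂ = 0.7856, θ₃ = -0.1741

arm 1 (φ=0.0°): x'=0.0672, y'=-0.1164
  A=0.0828, B=-0.4220, C=(l²−L²−A²−y'²−z²)/(2L)=0.1546
  θ1 = atan2(B,A) + arccos(C/0.4300) = -0.1741
φ2=120.0° → target in arm frame (-0.1344, 0.0000)
  A=0.2844, B=-0.4220, C=(l²−L²−A²−y'²−z²)/(2L)=-0.0974
  √(A²+B²)=0.5089;  θ2 = -0.9778+1.7633 ≈ 0.7856
arm 3 (φ=240.0°): x'=0.0672, y'=0.1164
  A cos θ + B sin θ = C:  0.0828·cos θ + -0.4220·sin θ = 0.1546
  γ=atan2(-0.4220,0.0828)=-1.3771;  ψ=arccos(0.3596)=1.2030;  θ3=γ+ψ≈-0.1741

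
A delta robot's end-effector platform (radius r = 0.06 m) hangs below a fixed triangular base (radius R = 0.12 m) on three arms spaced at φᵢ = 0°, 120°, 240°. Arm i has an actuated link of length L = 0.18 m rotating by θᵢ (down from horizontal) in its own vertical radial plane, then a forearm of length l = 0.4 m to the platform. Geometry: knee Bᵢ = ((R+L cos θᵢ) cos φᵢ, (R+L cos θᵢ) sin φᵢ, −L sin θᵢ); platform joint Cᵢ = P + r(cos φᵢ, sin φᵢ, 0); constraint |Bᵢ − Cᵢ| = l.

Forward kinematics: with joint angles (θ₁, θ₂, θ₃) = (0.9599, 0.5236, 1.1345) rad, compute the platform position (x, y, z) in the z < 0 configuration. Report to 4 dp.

φ1=0.0°: virtual centre (0.1632, 0.0000, -0.1474), radius l
φ2=120.0°: virtual centre (-0.1079, 0.1870, -0.0900), radius l
arm 3 at φ=240.0°: e+L cos θ3 = 0.1361;  S3 = (-0.0680, -0.1178, -0.1631)
subtract pairs → two planes through P
plane₁₂: -0.5424x+0.3739y+0.1149z = 0.0063
Cramer: x(z) = -0.0009+0.0510z;  y(z) = 0.0156-0.2333z
into |P−S₁|² = l²: 1.0570z² + 0.2709z + -0.1111 = 0;  Δ = 0.5430;  z = -0.4767 or 0.2204 → z<0 root = -0.4767
x = -0.0252, y = 0.1268

(-0.0252, 0.1268, -0.4767)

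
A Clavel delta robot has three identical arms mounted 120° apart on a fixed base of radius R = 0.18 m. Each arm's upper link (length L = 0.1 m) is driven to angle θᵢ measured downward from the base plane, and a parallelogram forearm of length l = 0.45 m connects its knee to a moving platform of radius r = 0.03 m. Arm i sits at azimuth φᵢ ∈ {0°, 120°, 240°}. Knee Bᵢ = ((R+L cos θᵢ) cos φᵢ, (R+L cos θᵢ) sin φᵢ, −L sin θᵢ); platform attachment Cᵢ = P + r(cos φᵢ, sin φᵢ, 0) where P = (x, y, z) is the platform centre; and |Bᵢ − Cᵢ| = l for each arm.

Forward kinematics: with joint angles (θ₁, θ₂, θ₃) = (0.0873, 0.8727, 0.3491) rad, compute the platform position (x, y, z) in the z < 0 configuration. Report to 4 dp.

centre 1 = (0.2496·cos0.0°, 0.2496·sin0.0°, -0.0087) = (0.2496, 0.0000, -0.0087)
φ2=120.0°: virtual centre (-0.1071, 0.1856, -0.0766), radius l
arm 3 at φ=240.0°: e+L cos θ3 = 0.2440;  centre 3 = (-0.1220, -0.2113, -0.0342)
subtract pairs → two planes through P
linear system: -0.7135x+0.3711y = -0.0106−-0.1358z; -0.7432x+-0.4226y = -0.0017−-0.0510z
det = 0.5773;  x = 0.0089+-0.1321z,  y = -0.0116+0.1118z
into |P−centre ₁|² = l²: 1.0300z² + 0.0785z + -0.1443 = 0;  Δ = 0.6007;  z = -0.4144 or 0.3382 → z<0 root = -0.4144
x = 0.0636, y = -0.0579

(0.0636, -0.0579, -0.4144)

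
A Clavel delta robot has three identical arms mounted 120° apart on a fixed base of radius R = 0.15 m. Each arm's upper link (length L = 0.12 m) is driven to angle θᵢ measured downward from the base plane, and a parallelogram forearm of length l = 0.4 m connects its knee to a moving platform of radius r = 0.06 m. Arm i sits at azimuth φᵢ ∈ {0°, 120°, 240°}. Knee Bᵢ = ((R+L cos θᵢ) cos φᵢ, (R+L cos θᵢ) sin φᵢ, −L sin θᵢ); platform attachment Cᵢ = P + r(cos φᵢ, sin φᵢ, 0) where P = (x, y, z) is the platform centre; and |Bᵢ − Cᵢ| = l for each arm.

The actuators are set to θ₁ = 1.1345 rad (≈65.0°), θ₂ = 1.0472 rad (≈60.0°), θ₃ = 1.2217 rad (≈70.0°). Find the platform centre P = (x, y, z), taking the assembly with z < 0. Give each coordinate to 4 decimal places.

(0.0001, 0.0245, -0.4824)

arm 1 at φ=0.0°: ρ1 = 0.1407;  S1 = (0.1407, 0.0000, -0.1088)
arm 2 at φ=120.0°: ρ2 = 0.1500;  S2 = (-0.0750, 0.1299, -0.1039)
S3 = (0.1310·cos240.0°, 0.1310·sin240.0°, -0.1128) = (-0.0655, -0.1135, -0.1128)
eliminate P² terms by subtracting sphere 1 from 2 and 3
plane₁₂: -0.4314x+0.2598y+0.0097z = 0.0017
det = 0.2051;  x = 0.0004+0.0006z,  y = 0.0070+-0.0363z
sphere 1 gives Az²+Bz+C=0 with A=1.0013, B=0.2169, C=-0.1284;  B²−4AC=0.5614;  roots -0.4824, 0.2659;  negative root z = -0.4824
x = 0.0001, y = 0.0245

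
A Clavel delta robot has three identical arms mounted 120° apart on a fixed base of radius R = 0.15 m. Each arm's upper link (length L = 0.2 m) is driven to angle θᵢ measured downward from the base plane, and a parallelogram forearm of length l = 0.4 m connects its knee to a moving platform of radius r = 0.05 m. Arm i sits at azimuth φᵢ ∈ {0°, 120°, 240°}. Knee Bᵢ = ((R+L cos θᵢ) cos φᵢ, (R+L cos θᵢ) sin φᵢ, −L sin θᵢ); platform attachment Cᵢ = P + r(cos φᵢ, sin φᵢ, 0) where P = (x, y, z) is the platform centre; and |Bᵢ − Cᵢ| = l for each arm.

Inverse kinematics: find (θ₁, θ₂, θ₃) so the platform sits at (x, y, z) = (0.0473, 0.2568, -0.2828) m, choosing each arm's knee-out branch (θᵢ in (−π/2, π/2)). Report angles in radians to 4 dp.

θ₁ = 0.4363, θ₂ = -0.3492, θ₃ = 1.3963

rotate P by −φ1: (0.0473, 0.2568, -0.2828)
  A=0.0527, B=-0.2828, C=(l²−L²−A²−y'²−z²)/(2L)=-0.0717
  θ1 = atan2(B,A) + arccos(C/0.2877) = 0.4363
rotate P by −φ2: (0.1987, -0.1694, -0.2828)
  A=-0.0987, B=-0.2828, C=(l²−L²−A²−y'²−z²)/(2L)=0.0040
  √(A²+B²)=0.2995;  θ2 = -1.9067+1.5575 ≈ -0.3492
φ3=240.0° → target in arm frame (-0.2460, -0.0874)
  A=0.3460, B=-0.2828, C=(l²−L²−A²−y'²−z²)/(2L)=-0.2184
  θ3 = atan2(B,A) + arccos(C/0.4469) = 1.3963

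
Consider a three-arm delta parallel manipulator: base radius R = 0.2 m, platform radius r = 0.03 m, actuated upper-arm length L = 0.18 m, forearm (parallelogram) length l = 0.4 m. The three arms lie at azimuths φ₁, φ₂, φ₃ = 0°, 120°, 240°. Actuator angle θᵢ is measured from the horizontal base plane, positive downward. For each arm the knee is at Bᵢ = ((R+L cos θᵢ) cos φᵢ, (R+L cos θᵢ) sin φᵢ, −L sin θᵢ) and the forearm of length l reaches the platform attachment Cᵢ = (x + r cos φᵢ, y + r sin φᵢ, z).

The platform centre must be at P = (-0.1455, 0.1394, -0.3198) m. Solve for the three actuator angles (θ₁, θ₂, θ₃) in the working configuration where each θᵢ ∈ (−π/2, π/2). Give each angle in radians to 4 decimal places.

φ1=0.0° → target in arm frame (-0.1455, 0.1394)
  e−x'=0.3155;  (l²−L²−(e−x')²−y'²−z²)/2L = -0.2601
  γ=atan2(-0.3198,0.3155)=-0.7922;  ψ=arccos(-0.5790)=2.1883;  θ1=γ+ψ≈1.3962
rotate P by −φ2: (0.1935, 0.0563, -0.3198)
  e−x'=-0.0235;  (l²−L²−(e−x')²−y'²−z²)/2L = 0.0600
  θ2 = atan2(B,A) + arccos(C/0.3207) = -0.2616
arm 3 (φ=240.0°): x'=-0.0480, y'=-0.1957
  e−x'=0.2180;  (l²−L²−(e−x')²−y'²−z²)/2L = -0.1680
  √(A²+B²)=0.3870;  θ3 = -0.9725+2.0199 ≈ 1.0473

θ₁ = 1.3962, θ₂ = -0.2616, θ₃ = 1.0473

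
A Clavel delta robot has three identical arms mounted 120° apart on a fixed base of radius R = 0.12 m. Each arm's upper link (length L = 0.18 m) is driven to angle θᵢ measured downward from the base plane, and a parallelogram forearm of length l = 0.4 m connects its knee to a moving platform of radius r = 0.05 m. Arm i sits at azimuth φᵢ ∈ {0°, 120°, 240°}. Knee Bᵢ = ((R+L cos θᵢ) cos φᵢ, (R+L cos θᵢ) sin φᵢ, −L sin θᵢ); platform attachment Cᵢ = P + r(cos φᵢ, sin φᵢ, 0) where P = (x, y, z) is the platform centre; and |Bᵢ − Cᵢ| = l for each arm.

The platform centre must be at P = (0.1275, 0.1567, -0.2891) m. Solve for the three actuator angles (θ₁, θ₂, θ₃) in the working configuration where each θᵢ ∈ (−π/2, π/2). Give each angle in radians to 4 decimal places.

φ1=0.0° → target in arm frame (0.1275, 0.1567)
  A cos θ + B sin θ = C:  -0.0575·cos θ + -0.2891·sin θ = 0.0449
  γ=atan2(-0.2891,-0.0575)=-1.7671;  ψ=arccos(0.1523)=1.4179;  θ1=γ+ψ≈-0.3492
rotate P by −φ2: (0.0720, -0.1888, -0.2891)
  A=-0.0020, B=-0.2891, C=(l²−L²−A²−y'²−z²)/(2L)=0.0233
  √(A²+B²)=0.2891;  θ2 = -1.5776+1.4902 ≈ -0.0874
rotate P by −φ3: (-0.1995, 0.0321, -0.2891)
  A cos θ + B sin θ = C:  0.2695·cos θ + -0.2891·sin θ = -0.0823
  γ=atan2(-0.2891,0.2695)=-0.8206;  ψ=arccos(-0.2081)=1.7805;  θ3=γ+ψ≈0.9599

θ₁ = -0.3492, θ₂ = -0.0874, θ₃ = 0.9599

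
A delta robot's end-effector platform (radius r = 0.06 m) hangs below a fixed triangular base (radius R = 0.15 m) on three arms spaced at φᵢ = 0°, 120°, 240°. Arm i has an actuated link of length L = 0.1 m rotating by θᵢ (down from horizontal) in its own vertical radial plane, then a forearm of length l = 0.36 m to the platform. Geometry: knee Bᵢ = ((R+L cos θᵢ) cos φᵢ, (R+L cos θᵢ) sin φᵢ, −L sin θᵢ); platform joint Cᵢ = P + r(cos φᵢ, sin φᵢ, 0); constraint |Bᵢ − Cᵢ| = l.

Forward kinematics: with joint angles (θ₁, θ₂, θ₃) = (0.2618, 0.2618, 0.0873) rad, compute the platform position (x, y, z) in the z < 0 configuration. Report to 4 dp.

arm 1 at φ=0.0°: e+L cos θ1 = 0.1866;  O1 = (0.1866, 0.0000, -0.0259)
φ2=120.0°: virtual centre (-0.0933, 0.1616, -0.0259), radius l
arm 3 at φ=240.0°: e+L cos θ3 = 0.1896;  O3 = (-0.0948, -0.1642, -0.0087)
subtract pairs → two planes through P
plane₁₂: -0.5598x+0.3232y+0.0000z = 0.0000
Cramer: x(z) = -0.0005+0.0303z;  y(z) = -0.0008+0.0525z
sphere 1 gives Az²+Bz+C=0 with A=1.0037, B=0.0403, C=-0.0939;  B²−4AC=0.3787;  roots -0.3267, 0.2865;  negative root z = -0.3267
x = -0.0104, y = -0.0180

(-0.0104, -0.0180, -0.3267)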